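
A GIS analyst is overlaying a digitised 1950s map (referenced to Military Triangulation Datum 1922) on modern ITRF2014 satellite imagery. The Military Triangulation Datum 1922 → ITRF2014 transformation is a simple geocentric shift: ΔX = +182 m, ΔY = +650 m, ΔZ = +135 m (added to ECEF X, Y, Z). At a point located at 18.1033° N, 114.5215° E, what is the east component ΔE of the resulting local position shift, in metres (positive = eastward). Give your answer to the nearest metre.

ΔE = -435 m

The local east axis at (φ, λ) is (−sin λ, cos λ, 0), so ΔE = −sin(114.5215°)·182 + cos(114.5215°)·650 = -435.36 m.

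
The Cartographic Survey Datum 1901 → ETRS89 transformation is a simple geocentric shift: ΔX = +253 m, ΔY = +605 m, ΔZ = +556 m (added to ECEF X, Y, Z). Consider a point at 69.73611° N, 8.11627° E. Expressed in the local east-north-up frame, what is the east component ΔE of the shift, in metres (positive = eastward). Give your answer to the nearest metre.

ΔE = 563 m

At φ = 69.73611°, λ = 8.11627°: sin φ = 0.938107, cos φ = 0.346344, sin λ = 0.141182, cos λ = 0.989984.
ΔE = −sin λ·ΔX + cos λ·ΔY = −(0.141182)·(253) + (0.989984)·(605) = 563.22 m.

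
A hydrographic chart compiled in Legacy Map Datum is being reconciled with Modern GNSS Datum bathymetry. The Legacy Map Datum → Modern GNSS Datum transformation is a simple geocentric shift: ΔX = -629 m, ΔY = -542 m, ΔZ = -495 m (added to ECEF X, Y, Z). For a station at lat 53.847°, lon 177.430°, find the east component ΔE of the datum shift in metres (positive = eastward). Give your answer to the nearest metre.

ΔE = 570 m

At φ = 53.847°, λ = 177.430°: sin φ = 0.807445, cos φ = 0.589944, sin λ = 0.044840, cos λ = -0.998994.
ΔE = −sin λ·ΔX + cos λ·ΔY = −(0.044840)·(-629) + (-0.998994)·(-542) = 569.66 m.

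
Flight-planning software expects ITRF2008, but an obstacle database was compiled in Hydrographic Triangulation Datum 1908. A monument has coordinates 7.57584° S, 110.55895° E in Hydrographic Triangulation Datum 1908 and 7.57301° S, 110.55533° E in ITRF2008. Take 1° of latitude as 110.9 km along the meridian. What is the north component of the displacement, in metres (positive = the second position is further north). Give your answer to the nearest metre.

ΔN = 314 m

Δφ = -7.57301° − -7.57584° = +0.00283°; Δλ = 110.55533° − 110.55895° = -0.00362°.
ΔN = Δφ × 110900 = 313.8 m; ΔE = Δλ × 110900 × cos(-7.57584°) = -0.00362 × 110900 × 0.991271 = -398.0 m.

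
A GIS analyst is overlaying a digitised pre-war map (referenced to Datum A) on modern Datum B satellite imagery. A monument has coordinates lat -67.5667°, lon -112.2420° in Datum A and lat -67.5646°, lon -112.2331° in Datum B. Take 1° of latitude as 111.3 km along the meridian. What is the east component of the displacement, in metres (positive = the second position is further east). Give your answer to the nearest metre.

Δφ = -67.5646° − -67.5667° = +0.0021°; Δλ = -112.2331° − -112.2420° = +0.0089°.
ΔN = Δφ × 111300 = 233.7 m; ΔE = Δλ × 111300 × cos(-67.5667°) = +0.0089 × 111300 × 0.381608 = 378.0 m.

ΔE = 378 m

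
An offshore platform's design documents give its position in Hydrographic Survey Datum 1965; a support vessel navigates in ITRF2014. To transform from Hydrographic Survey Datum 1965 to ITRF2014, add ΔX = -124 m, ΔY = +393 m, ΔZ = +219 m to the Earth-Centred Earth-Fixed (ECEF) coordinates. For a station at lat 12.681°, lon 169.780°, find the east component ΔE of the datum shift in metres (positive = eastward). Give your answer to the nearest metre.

The local east axis at (φ, λ) is (−sin λ, cos λ, 0), so ΔE = −sin(169.780°)·(-124) + cos(169.780°)·393 = -364.76 m.

ΔE = -365 m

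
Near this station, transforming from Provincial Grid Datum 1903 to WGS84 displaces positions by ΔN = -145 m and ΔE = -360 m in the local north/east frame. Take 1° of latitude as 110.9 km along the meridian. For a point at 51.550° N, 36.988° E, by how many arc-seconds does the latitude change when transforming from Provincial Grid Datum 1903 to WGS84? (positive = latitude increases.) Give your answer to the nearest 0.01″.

Δφ = -4.71″

1° of latitude = 110.9 km, so Δφ = -145.0 / 110900 = -0.0013075° = -4.707″.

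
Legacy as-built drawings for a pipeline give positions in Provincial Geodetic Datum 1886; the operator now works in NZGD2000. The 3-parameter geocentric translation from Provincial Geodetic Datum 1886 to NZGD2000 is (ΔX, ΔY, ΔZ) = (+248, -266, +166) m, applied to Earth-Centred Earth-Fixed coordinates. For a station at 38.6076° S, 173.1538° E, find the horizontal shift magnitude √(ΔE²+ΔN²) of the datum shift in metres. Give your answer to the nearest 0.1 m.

238.6 m

The local east axis at (φ, λ) is (−sin λ, cos λ, 0), so ΔE = −sin(173.1538°)·248 + cos(173.1538°)·(-266) = 234.54 m.
The local north axis is (−sin φ cos λ, −sin φ sin λ, cos φ), giving ΔN = -153.644 − 19.786 + 129.719 = -43.71 m.
Horizontal magnitude = √(ΔE² + ΔN²) = √(234.54² + (-43.71)²) = 238.58 m.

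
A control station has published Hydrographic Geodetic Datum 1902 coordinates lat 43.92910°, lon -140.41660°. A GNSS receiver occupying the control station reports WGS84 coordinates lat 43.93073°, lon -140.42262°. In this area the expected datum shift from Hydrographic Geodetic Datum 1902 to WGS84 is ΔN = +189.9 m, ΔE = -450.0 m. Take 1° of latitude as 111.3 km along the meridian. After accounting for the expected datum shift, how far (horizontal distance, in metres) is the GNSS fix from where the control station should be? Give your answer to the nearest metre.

34 m

Observed coordinate differences: Δφ = +0.00163°, Δλ = -0.00602°.
Converting to metres (1° lat = 111300 m, cos φ = 0.720199): observed ΔN = 181.4 m, observed ΔE = -482.6 m.
Subtracting the expected shift leaves a residual of 181.4 − (189.9) = -8.5 m north and -482.6 − (-450.0) = -32.6 m east.
Residual distance = √((-8.5)² + (-32.6)²) = 33.6 m.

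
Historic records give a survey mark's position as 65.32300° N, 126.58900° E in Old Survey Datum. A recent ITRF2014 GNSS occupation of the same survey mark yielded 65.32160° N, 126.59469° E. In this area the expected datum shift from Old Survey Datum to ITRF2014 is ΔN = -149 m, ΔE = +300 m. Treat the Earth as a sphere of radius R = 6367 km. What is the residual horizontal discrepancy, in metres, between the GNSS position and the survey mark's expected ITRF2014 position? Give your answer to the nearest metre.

Observed coordinate differences: Δφ = -0.00140°, Δλ = +0.00569°.
Converting to metres (1° lat = 111125 m, cos φ = 0.417502): observed ΔN = -155.6 m, observed ΔE = 264.0 m.
Subtracting the expected shift leaves a residual of -155.6 − (-149) = -6.6 m north and 264.0 − (300) = -36.0 m east.
Residual distance = √((-6.6)² + (-36.0)²) = 36.6 m.

37 m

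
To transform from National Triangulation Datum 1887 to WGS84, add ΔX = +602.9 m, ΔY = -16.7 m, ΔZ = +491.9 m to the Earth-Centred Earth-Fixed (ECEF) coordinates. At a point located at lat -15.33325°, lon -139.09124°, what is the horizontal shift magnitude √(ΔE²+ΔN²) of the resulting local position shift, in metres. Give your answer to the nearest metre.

542 m

The local east axis at (φ, λ) is (−sin λ, cos λ, 0), so ΔE = −sin(-139.09124°)·602.9 + cos(-139.09124°)·(-16.7) = 407.43 m.
The local north axis is (−sin φ cos λ, −sin φ sin λ, cos φ), giving ΔN = -120.487 + 2.892 + 474.390 = 356.80 m.
Horizontal magnitude = √(ΔE² + ΔN²) = √(407.43² + 356.80²) = 541.58 m.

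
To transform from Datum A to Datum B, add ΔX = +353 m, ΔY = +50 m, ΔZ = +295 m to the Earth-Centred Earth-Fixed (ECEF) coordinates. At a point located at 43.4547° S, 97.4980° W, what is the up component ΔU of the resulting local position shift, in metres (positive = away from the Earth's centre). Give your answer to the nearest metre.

ΔU = -272 m

The local up (radial) axis is (cos φ cos λ, cos φ sin λ, sin φ), giving ΔU = -33.438 − 35.986 − 202.895 = -272.32 m.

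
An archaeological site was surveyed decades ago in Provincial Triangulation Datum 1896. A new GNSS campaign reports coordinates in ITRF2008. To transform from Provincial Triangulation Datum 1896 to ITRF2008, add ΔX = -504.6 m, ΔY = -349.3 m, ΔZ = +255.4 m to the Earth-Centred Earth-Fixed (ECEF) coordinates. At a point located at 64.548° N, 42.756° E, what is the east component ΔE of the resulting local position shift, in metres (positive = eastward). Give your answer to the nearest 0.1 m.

ΔE = 86.1 m

At φ = 64.548°, λ = 42.756°: sin φ = 0.902946, cos φ = 0.429755, sin λ = 0.678878, cos λ = 0.734251.
ΔE = −sin λ·ΔX + cos λ·ΔY = −(0.678878)·(-504.6) + (0.734251)·(-349.3) = 86.09 m.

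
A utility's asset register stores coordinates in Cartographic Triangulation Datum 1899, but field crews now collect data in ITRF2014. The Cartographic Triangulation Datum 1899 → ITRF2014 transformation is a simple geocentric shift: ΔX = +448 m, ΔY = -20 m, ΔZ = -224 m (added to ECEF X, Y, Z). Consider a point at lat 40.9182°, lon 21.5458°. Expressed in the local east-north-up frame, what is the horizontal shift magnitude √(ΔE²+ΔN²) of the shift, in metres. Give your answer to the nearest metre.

474 m

The local east axis at (φ, λ) is (−sin λ, cos λ, 0), so ΔE = −sin(21.5458°)·448 + cos(21.5458°)·(-20) = -183.13 m.
The local north axis is (−sin φ cos λ, −sin φ sin λ, cos φ), giving ΔN = -272.928 + 4.811 − 169.265 = -437.38 m.
Horizontal magnitude = √(ΔE² + ΔN²) = √((-183.13)² + (-437.38)²) = 474.17 m.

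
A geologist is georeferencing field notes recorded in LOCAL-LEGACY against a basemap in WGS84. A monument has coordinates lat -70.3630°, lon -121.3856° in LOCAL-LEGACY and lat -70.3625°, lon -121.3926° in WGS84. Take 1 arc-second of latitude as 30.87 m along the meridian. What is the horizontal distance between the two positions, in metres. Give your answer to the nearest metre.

267 m

Δφ = -70.3625° − -70.3630° = +0.0005°; Δλ = -121.3926° − -121.3856° = -0.0070°.
1° of latitude = 3600 × 30.87 = 111132 m.
ΔN = Δφ × 111132 = 55.6 m; ΔE = Δλ × 111132 × cos(-70.3630°) = -0.0070 × 111132 × 0.336060 = -261.4 m.
Distance = √(ΔE² + ΔN²) = √((-261.4)² + 55.6²) = 267.3 m.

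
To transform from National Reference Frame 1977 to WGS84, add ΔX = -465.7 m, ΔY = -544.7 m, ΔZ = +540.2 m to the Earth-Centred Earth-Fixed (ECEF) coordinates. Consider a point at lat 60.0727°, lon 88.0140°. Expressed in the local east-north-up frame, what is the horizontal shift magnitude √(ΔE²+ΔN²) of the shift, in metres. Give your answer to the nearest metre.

877 m

At φ = 60.0727°, λ = 88.0140°: sin φ = 0.866659, cos φ = 0.498901, sin λ = 0.999399, cos λ = 0.034655.
ΔE = −sin λ·ΔX + cos λ·ΔY = −(0.999399)·(-465.7) + (0.034655)·(-544.7) = 446.54 m.
ΔN = −sin φ cos λ·ΔX − sin φ sin λ·ΔY + cos φ·ΔZ = −(0.866659)(0.034655)(-465.7) − (0.866659)(0.999399)(-544.7) + (0.498901)(540.2) = 755.28 m.
Horizontal magnitude = √(ΔE² + ΔN²) = √(446.54² + 755.28²) = 877.41 m.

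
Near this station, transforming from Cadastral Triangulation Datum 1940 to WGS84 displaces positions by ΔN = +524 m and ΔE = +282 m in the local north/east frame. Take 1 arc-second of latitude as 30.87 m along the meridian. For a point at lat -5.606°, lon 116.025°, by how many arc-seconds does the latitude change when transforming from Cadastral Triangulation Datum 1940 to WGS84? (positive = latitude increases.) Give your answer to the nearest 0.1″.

1″ of latitude = 30.87 m, so Δφ = 524.0 / 30.87 = 16.974″.

Δφ = 17.0″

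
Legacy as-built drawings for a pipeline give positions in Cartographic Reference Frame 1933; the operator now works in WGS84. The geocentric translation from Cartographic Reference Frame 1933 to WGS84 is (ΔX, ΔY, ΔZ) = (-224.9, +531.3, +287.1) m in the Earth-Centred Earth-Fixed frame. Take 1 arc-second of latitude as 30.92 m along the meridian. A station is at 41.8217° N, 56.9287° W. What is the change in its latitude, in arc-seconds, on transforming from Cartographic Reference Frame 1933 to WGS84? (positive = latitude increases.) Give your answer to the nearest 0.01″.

sin φ = 0.666815, cos φ = 0.745224, sin λ = -0.837992, cos λ = 0.545682.
North component: ΔN = −sin φ cos λ·ΔX − sin φ sin λ·ΔY + cos φ·ΔZ = −(0.666815)(0.545682)(-224.9) − (0.666815)(-0.837992)(531.3) + (0.745224)(287.1) = 592.67 m.
1° of latitude spans 3600 × 30.92 = 111312 m, so Δφ = 592.67 / 111312 × 3600 = 19.168″.

Δφ = 19.17″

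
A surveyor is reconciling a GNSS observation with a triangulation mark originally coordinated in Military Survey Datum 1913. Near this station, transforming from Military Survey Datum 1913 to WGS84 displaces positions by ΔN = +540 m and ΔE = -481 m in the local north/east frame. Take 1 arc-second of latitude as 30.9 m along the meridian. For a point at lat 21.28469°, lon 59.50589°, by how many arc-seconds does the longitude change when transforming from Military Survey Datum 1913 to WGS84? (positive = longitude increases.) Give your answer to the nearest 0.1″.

Δλ = -16.7″

At latitude 21.28469°, cos φ = 0.931788.
1″ of longitude at this latitude = 30.90 × cos φ = 28.7923 m, so Δλ = -481.0 / 28.7923 = -16.706″.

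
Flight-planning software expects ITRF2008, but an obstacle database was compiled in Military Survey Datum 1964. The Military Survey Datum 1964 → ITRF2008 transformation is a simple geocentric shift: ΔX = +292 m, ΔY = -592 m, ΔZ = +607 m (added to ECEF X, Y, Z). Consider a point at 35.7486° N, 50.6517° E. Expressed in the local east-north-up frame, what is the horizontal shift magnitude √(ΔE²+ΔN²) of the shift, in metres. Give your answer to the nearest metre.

The local east axis at (φ, λ) is (−sin λ, cos λ, 0), so ΔE = −sin(50.6517°)·292 + cos(50.6517°)·(-592) = -601.15 m.
The local north axis is (−sin φ cos λ, −sin φ sin λ, cos φ), giving ΔN = -108.163 + 267.459 + 492.634 = 651.93 m.
Horizontal magnitude = √(ΔE² + ΔN²) = √((-601.15)² + 651.93²) = 886.79 m.

887 m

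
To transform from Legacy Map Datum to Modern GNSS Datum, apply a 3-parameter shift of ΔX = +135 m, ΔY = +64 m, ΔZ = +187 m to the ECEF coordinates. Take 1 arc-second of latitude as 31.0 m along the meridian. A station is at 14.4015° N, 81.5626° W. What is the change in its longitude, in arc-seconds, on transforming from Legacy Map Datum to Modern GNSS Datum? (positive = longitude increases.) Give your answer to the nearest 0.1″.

sin φ = 0.248715, cos φ = 0.968577, sin λ = -0.989177, cos λ = 0.146729.
East component: ΔE = −sin λ·ΔX + cos λ·ΔY = −(-0.989177)(135) + (0.146729)(64) = 142.93 m.
1° of latitude spans 3600 × 31.00 = 111600 m; at latitude φ, 1° of longitude spans that × cos φ = 108093.2 m, so Δλ = 142.93 / 108093.2 × 3600 = 4.760″.

Δλ = 4.8″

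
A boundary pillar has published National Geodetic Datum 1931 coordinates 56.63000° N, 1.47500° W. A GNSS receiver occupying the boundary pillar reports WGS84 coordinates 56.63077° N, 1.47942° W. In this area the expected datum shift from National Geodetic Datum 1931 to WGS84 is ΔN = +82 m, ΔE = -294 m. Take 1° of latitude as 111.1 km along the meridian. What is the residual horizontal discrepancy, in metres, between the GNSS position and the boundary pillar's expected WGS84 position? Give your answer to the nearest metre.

Observed coordinate differences: Δφ = +0.00077°, Δλ = -0.00442°.
Converting to metres (1° lat = 111100 m, cos φ = 0.550044): observed ΔN = 85.5 m, observed ΔE = -270.1 m.
Subtracting the expected shift leaves a residual of 85.5 − (82) = 3.5 m north and -270.1 − (-294) = 23.9 m east.
Residual distance = √(3.5² + 23.9²) = 24.2 m.

24 m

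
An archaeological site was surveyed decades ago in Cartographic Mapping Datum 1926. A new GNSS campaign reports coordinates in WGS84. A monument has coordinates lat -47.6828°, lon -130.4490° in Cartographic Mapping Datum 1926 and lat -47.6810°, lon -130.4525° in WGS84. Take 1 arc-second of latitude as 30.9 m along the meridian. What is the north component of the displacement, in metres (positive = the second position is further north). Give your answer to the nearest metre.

Δφ = -47.6810° − -47.6828° = +0.0018°; Δλ = -130.4525° − -130.4490° = -0.0035°.
1° of latitude = 3600 × 30.90 = 111240 m.
ΔN = Δφ × 111240 = 200.2 m; ΔE = Δλ × 111240 × cos(-47.6828°) = -0.0035 × 111240 × 0.673235 = -262.1 m.

ΔN = 200 m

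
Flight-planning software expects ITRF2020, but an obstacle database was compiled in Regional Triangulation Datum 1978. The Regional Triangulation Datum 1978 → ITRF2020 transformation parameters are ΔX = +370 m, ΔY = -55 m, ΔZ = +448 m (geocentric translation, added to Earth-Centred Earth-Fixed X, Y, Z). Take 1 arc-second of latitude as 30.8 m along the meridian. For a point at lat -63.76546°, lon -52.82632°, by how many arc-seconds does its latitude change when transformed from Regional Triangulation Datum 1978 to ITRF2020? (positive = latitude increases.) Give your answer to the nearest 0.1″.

sin φ = -0.896992, cos φ = 0.442047, sin λ = -0.796808, cos λ = 0.604233.
North component: ΔN = −sin φ cos λ·ΔX − sin φ sin λ·ΔY + cos φ·ΔZ = −(-0.896992)(0.604233)(370) − (-0.896992)(-0.796808)(-55) + (0.442047)(448) = 437.88 m.
1° of latitude spans 3600 × 30.80 = 110880 m, so Δφ = 437.88 / 110880 × 3600 = 14.217″.

Δφ = 14.2″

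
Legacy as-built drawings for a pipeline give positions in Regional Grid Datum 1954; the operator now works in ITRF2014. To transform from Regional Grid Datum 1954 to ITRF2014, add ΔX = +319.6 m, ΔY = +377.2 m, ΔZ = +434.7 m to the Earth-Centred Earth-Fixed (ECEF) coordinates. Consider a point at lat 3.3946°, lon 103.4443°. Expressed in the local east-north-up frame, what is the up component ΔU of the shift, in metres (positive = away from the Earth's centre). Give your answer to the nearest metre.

The local up (radial) axis is (cos φ cos λ, cos φ sin λ, sin φ), giving ΔU = -74.177 + 366.220 + 25.740 = 317.78 m.

ΔU = 318 m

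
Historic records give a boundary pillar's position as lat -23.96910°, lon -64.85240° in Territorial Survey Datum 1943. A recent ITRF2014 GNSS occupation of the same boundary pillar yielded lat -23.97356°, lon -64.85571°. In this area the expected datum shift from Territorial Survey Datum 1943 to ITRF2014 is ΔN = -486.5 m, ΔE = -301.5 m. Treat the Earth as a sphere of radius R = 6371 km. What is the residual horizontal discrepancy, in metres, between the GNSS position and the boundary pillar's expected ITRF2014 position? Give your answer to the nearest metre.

36 m

Observed coordinate differences: Δφ = -0.00446°, Δλ = -0.00331°.
Converting to metres (1° lat = 111195 m, cos φ = 0.913765): observed ΔN = -495.9 m, observed ΔE = -336.3 m.
Subtracting the expected shift leaves a residual of -495.9 − (-486.5) = -9.4 m north and -336.3 − (-301.5) = -34.8 m east.
Residual distance = √((-9.4)² + (-34.8)²) = 36.1 m.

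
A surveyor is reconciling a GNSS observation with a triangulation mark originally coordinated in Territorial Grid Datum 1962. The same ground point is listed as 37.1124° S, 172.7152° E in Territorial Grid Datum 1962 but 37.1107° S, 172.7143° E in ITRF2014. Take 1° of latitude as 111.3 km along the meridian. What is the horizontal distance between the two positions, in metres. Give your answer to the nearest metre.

205 m

Δφ = -37.1107° − -37.1124° = +0.0017°; Δλ = 172.7143° − 172.7152° = -0.0009°.
ΔN = Δφ × 111300 = 189.2 m; ΔE = Δλ × 111300 × cos(-37.1124°) = -0.0009 × 111300 × 0.797453 = -79.9 m.
Distance = √(ΔE² + ΔN²) = √((-79.9)² + 189.2²) = 205.4 m.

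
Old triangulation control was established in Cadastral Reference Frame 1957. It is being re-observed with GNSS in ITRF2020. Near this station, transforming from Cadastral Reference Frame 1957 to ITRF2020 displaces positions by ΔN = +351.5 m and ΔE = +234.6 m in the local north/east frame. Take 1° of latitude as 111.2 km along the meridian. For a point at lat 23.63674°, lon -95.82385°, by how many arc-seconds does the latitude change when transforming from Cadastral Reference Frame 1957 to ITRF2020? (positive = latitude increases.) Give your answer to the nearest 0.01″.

1° of latitude = 111.2 km, so Δφ = 351.5 / 111200 = 0.0031610° = 11.379″.

Δφ = 11.38″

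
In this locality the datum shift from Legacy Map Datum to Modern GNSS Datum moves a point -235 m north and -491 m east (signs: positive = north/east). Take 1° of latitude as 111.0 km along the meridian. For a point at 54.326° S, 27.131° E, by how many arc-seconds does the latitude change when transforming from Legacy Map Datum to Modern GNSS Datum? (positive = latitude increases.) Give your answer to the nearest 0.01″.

1° of latitude = 111.0 km, so Δφ = -235.0 / 111000 = -0.0021171° = -7.622″.

Δφ = -7.62″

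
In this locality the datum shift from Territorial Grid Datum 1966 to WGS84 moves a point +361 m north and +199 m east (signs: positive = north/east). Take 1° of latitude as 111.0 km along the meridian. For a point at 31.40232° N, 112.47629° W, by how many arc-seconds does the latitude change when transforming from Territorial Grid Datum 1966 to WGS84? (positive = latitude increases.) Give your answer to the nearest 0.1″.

1° of latitude = 111.0 km, so Δφ = 361.0 / 111000 = 0.0032523° = 11.708″.

Δφ = 11.7″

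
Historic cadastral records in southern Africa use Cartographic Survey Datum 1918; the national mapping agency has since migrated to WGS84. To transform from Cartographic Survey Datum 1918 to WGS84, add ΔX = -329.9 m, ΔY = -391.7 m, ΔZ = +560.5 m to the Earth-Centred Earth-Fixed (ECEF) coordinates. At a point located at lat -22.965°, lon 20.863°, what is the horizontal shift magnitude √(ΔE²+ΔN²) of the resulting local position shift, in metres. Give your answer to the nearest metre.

422 m

The local east axis at (φ, λ) is (−sin λ, cos λ, 0), so ΔE = −sin(20.863°)·(-329.9) + cos(20.863°)·(-391.7) = -248.53 m.
The local north axis is (−sin φ cos λ, −sin φ sin λ, cos φ), giving ΔN = -120.277 − 54.428 + 516.077 = 341.37 m.
Horizontal magnitude = √(ΔE² + ΔN²) = √((-248.53)² + 341.37²) = 422.26 m.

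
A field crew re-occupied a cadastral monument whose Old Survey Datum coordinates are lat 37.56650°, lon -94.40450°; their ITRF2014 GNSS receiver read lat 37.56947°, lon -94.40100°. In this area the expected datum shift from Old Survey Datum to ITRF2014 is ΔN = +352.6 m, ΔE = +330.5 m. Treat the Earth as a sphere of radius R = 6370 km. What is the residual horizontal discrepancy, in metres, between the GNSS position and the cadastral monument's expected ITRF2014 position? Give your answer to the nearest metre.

31 m

Observed coordinate differences: Δφ = +0.00297°, Δλ = +0.00350°.
Converting to metres (1° lat = 111177 m, cos φ = 0.792646): observed ΔN = 330.2 m, observed ΔE = 308.4 m.
Subtracting the expected shift leaves a residual of 330.2 − (352.6) = -22.4 m north and 308.4 − (330.5) = -22.1 m east.
Residual distance = √((-22.4)² + (-22.1)²) = 31.4 m.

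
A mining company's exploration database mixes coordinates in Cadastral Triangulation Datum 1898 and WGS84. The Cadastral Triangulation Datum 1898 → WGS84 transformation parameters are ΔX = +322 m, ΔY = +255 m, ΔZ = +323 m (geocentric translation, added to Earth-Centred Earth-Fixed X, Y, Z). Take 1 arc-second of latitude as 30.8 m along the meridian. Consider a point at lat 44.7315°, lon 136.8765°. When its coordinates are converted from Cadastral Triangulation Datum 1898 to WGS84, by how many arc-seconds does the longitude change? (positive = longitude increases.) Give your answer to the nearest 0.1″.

Δλ = -18.6″

sin φ = 0.703785, cos φ = 0.710413, sin λ = 0.683573, cos λ = -0.729882.
East component: ΔE = −sin λ·ΔX + cos λ·ΔY = −(0.683573)(322) + (-0.729882)(255) = -406.23 m.
1° of latitude spans 3600 × 30.80 = 110880 m; at latitude φ, 1° of longitude spans that × cos φ = 78770.6 m, so Δλ = -406.23 / 78770.6 × 3600 = -18.566″.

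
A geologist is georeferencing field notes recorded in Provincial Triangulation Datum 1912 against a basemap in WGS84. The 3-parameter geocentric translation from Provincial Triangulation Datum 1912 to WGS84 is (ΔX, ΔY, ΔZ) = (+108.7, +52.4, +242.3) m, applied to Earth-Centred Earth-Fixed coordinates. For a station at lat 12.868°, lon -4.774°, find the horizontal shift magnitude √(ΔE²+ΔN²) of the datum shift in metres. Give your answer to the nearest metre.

At φ = 12.868°, λ = -4.774°: sin φ = 0.222706, cos φ = 0.974886, sin λ = -0.083226, cos λ = 0.996531.
ΔE = −sin λ·ΔX + cos λ·ΔY = −(-0.083226)·(108.7) + (0.996531)·(52.4) = 61.26 m.
ΔN = −sin φ cos λ·ΔX − sin φ sin λ·ΔY + cos φ·ΔZ = −(0.222706)(0.996531)(108.7) − (0.222706)(-0.083226)(52.4) + (0.974886)(242.3) = 213.06 m.
Horizontal magnitude = √(ΔE² + ΔN²) = √(61.26² + 213.06²) = 221.70 m.

222 m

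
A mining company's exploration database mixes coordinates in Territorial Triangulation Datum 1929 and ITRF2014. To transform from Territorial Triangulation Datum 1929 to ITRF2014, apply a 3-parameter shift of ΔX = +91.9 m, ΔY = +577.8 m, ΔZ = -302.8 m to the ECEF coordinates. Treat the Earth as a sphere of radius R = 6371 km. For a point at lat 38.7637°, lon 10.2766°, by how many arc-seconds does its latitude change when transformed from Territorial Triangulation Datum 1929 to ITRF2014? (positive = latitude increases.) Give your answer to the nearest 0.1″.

sin φ = 0.626110, cos φ = 0.779735, sin λ = 0.178400, cos λ = 0.983958.
North component: ΔN = −sin φ cos λ·ΔX − sin φ sin λ·ΔY + cos φ·ΔZ = −(0.626110)(0.983958)(91.9) − (0.626110)(0.178400)(577.8) + (0.779735)(-302.8) = -357.26 m.
1° of latitude spans πR/180 = 111195 m, so Δφ = -357.26 / 111195 × 3600 = -11.566″.

Δφ = -11.6″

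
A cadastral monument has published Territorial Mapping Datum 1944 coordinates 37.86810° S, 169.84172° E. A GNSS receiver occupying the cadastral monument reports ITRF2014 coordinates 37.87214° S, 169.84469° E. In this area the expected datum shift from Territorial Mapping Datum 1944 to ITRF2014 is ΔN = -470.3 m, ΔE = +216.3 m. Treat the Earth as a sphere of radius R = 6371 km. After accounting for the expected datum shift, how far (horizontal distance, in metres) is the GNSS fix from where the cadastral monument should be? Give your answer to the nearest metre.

Observed coordinate differences: Δφ = -0.00404°, Δλ = +0.00297°.
Converting to metres (1° lat = 111195 m, cos φ = 0.789426): observed ΔN = -449.2 m, observed ΔE = 260.7 m.
Subtracting the expected shift leaves a residual of -449.2 − (-470.3) = 21.1 m north and 260.7 − (216.3) = 44.4 m east.
Residual distance = √(21.1² + 44.4²) = 49.2 m.

49 m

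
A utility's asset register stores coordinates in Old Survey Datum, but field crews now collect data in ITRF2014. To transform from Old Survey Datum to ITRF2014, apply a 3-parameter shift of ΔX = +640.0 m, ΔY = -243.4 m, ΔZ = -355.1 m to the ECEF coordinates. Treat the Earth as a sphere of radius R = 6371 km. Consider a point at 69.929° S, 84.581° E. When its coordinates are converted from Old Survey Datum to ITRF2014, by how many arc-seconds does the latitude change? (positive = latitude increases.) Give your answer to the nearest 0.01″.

sin φ = -0.939268, cos φ = 0.343184, sin λ = 0.995531, cos λ = 0.094438.
North component: ΔN = −sin φ cos λ·ΔX − sin φ sin λ·ΔY + cos φ·ΔZ = −(-0.939268)(0.094438)(640.0) − (-0.939268)(0.995531)(-243.4) + (0.343184)(-355.1) = -292.69 m.
1° of latitude spans πR/180 = 111195 m, so Δφ = -292.69 / 111195 × 3600 = -9.476″.

Δφ = -9.48″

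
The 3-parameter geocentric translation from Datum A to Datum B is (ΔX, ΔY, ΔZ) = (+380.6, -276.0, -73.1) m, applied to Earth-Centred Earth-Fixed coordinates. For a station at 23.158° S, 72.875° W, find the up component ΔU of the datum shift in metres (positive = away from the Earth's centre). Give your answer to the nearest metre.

The local up (radial) axis is (cos φ cos λ, cos φ sin λ, sin φ), giving ΔU = 103.040 + 242.510 + 28.748 = 374.30 m.

ΔU = 374 m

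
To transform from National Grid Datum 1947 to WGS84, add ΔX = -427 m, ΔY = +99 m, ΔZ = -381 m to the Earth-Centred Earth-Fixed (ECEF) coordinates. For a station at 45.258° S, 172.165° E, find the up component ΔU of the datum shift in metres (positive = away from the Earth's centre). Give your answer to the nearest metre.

ΔU = 578 m

The local up (radial) axis is (cos φ cos λ, cos φ sin λ, sin φ), giving ΔU = 297.766 + 9.500 + 270.618 = 577.88 m.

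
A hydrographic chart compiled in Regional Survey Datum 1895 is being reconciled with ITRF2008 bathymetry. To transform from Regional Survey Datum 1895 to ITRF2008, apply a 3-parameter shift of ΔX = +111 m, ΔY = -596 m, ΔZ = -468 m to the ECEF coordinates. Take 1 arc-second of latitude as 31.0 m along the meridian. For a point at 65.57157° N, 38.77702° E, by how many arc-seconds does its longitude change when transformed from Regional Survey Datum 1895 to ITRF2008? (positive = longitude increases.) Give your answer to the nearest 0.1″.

Δλ = -41.7″

sin φ = 0.910479, cos φ = 0.413556, sin λ = 0.626291, cos λ = 0.779589.
East component: ΔE = −sin λ·ΔX + cos λ·ΔY = −(0.626291)(111) + (0.779589)(-596) = -534.15 m.
1° of latitude spans 3600 × 31.00 = 111600 m; at latitude φ, 1° of longitude spans that × cos φ = 46152.9 m, so Δλ = -534.15 / 46152.9 × 3600 = -41.665″.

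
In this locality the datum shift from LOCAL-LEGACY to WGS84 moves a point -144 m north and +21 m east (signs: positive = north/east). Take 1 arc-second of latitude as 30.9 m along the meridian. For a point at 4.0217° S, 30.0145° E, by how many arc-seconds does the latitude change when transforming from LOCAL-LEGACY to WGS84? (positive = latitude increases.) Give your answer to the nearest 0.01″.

1″ of latitude = 30.90 m, so Δφ = -144.0 / 30.90 = -4.660″.

Δφ = -4.66″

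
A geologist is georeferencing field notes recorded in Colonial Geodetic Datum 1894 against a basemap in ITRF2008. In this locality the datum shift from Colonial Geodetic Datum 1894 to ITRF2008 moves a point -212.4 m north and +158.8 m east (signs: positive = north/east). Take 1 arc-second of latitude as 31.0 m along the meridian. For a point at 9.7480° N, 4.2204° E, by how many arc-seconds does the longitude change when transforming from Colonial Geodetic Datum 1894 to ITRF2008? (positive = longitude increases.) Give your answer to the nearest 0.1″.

At latitude 9.7480°, cos φ = 0.985562.
1″ of longitude at this latitude = 31.00 × cos φ = 30.5524 m, so Δλ = 158.8 / 30.5524 = 5.198″.

Δλ = 5.2″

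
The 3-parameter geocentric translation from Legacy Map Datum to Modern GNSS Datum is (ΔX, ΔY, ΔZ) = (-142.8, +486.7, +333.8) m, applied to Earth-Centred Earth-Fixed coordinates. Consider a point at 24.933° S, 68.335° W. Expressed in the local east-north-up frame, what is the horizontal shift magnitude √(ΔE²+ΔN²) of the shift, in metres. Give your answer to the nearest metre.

101 m

The local east axis at (φ, λ) is (−sin λ, cos λ, 0), so ΔE = −sin(-68.335°)·(-142.8) + cos(-68.335°)·486.7 = 46.97 m.
The local north axis is (−sin φ cos λ, −sin φ sin λ, cos φ), giving ΔN = -22.224 − 190.679 + 302.690 = 89.79 m.
Horizontal magnitude = √(ΔE² + ΔN²) = √(46.97² + 89.79²) = 101.33 m.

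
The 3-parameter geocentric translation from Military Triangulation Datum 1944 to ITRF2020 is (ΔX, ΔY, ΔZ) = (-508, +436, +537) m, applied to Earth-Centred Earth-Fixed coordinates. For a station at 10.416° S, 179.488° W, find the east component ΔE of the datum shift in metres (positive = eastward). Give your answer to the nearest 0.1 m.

The local east axis at (φ, λ) is (−sin λ, cos λ, 0), so ΔE = −sin(-179.488°)·(-508) + cos(-179.488°)·436 = -440.52 m.

ΔE = -440.5 m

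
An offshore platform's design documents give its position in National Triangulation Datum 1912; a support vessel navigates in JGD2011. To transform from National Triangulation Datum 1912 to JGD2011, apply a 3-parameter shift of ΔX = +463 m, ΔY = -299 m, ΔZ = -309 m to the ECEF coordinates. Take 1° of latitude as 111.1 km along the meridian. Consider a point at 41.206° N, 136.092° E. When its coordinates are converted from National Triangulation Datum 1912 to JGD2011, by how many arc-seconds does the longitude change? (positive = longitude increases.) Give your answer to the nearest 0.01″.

Δλ = -4.55″

sin φ = 0.658768, cos φ = 0.752346, sin λ = 0.693502, cos λ = -0.720454.
East component: ΔE = −sin λ·ΔX + cos λ·ΔY = −(0.693502)(463) + (-0.720454)(-299) = -105.68 m.
1° of latitude spans 111100 m; at latitude φ, 1° of longitude spans that × cos φ = 83585.6 m, so Δλ = -105.68 / 83585.6 × 3600 = -4.551″.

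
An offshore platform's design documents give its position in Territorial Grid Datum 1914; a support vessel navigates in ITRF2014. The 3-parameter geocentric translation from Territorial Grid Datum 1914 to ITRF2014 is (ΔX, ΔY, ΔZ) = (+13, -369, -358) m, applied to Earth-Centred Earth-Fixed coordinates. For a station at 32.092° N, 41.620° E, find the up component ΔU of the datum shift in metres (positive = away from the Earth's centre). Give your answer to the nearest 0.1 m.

The local up (radial) axis is (cos φ cos λ, cos φ sin λ, sin φ), giving ΔU = 8.233 − 207.635 − 190.198 = -389.60 m.

ΔU = -389.6 m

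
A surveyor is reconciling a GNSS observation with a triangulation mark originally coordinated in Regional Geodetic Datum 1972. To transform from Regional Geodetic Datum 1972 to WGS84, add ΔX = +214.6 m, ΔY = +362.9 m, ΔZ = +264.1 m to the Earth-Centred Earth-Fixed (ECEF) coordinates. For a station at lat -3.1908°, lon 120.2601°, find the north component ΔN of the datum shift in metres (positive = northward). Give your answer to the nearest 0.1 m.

ΔN = 275.1 m

At φ = -3.1908°, λ = 120.2601°: sin φ = -0.055661, cos φ = 0.998450, sin λ = 0.863747, cos λ = -0.503926.
ΔN = −sin φ cos λ·ΔX − sin φ sin λ·ΔY + cos φ·ΔZ = −(-0.055661)(-0.503926)(214.6) − (-0.055661)(0.863747)(362.9) + (0.998450)(264.1) = 275.12 m.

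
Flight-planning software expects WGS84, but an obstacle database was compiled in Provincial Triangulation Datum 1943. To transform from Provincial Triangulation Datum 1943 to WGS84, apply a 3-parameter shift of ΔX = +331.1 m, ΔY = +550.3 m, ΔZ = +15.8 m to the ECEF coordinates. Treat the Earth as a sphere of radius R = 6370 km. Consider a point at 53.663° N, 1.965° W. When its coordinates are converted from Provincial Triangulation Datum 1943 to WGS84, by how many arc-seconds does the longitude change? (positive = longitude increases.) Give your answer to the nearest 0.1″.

sin φ = 0.805546, cos φ = 0.592534, sin λ = -0.034289, cos λ = 0.999412.
East component: ΔE = −sin λ·ΔX + cos λ·ΔY = −(-0.034289)(331.1) + (0.999412)(550.3) = 561.33 m.
1° of latitude spans πR/180 = 111177 m; at latitude φ, 1° of longitude spans that × cos φ = 65876.4 m, so Δλ = 561.33 / 65876.4 × 3600 = 30.675″.

Δλ = 30.7″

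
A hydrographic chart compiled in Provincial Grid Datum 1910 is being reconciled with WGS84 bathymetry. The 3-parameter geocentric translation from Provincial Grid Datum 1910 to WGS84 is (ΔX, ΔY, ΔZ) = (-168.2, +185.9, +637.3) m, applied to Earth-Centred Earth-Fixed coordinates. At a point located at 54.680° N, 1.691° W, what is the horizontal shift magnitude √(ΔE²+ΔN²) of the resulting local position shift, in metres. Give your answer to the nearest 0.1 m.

At φ = 54.680°, λ = -1.691°: sin φ = 0.815936, cos φ = 0.578142, sin λ = -0.029509, cos λ = 0.999565.
ΔE = −sin λ·ΔX + cos λ·ΔY = −(-0.029509)·(-168.2) + (0.999565)·(185.9) = 180.86 m.
ΔN = −sin φ cos λ·ΔX − sin φ sin λ·ΔY + cos φ·ΔZ = −(0.815936)(0.999565)(-168.2) − (0.815936)(-0.029509)(185.9) + (0.578142)(637.3) = 510.11 m.
Horizontal magnitude = √(ΔE² + ΔN²) = √(180.86² + 510.11²) = 541.22 m.

541.2 m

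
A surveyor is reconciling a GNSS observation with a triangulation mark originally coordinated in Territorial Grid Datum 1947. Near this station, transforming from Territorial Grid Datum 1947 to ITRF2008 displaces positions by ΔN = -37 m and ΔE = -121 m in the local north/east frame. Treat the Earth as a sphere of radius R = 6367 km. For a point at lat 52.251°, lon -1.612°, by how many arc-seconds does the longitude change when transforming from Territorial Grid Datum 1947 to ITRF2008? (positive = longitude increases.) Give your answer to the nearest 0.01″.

At latitude 52.251°, cos φ = 0.612203.
One radian of longitude at latitude φ spans R cos φ, so Δλ = ΔE / (R cos φ) = -121.0 / (6367000 × 0.612203) = -3.1042e-05 rad = -6.403″.

Δλ = -6.40″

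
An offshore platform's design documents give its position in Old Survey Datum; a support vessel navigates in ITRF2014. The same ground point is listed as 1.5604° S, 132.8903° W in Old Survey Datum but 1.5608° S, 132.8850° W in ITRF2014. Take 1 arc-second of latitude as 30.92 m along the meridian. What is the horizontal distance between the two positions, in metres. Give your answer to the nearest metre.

591 m

Δφ = -1.5608° − -1.5604° = -0.0004°; Δλ = -132.8850° − -132.8903° = +0.0053°.
1° of latitude = 3600 × 30.92 = 111312 m.
ΔN = Δφ × 111312 = -44.5 m; ΔE = Δλ × 111312 × cos(-1.5604°) = +0.0053 × 111312 × 0.999629 = 589.7 m.
Distance = √(ΔE² + ΔN²) = √(589.7² + (-44.5)²) = 591.4 m.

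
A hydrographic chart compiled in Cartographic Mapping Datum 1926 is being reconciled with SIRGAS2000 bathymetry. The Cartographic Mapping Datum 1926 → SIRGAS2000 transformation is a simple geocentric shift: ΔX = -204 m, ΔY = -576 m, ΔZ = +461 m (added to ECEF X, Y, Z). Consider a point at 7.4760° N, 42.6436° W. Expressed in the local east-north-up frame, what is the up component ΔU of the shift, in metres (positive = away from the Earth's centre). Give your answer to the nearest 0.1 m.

ΔU = 298.1 m

At φ = 7.4760°, λ = -42.6436°: sin φ = 0.130111, cos φ = 0.991499, sin λ = -0.677436, cos λ = 0.735582.
ΔU = cos φ cos λ·ΔX + cos φ sin λ·ΔY + sin φ·ΔZ = (0.991499)(0.735582)(-204) + (0.991499)(-0.677436)(-576) + (0.130111)(461) = 298.08 m.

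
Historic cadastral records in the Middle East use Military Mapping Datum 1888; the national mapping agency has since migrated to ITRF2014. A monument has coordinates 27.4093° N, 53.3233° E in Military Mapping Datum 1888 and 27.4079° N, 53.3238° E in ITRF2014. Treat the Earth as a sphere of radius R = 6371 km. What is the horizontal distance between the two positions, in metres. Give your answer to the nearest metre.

163 m

Δφ = 27.4079° − 27.4093° = -0.0014°; Δλ = 53.3238° − 53.3233° = +0.0005°.
1° along a meridian = πR/180 = 111195 m.
ΔN = Δφ × 111195 = -155.7 m; ΔE = Δλ × 111195 × cos(27.4093°) = +0.0005 × 111195 × 0.887741 = 49.4 m.
Distance = √(ΔE² + ΔN²) = √(49.4² + (-155.7)²) = 163.3 m.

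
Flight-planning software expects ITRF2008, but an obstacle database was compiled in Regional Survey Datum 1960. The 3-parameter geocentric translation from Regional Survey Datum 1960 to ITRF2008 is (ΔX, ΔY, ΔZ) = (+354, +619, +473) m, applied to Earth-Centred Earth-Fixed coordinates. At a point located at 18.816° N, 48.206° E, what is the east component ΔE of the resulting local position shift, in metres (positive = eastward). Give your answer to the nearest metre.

The local east axis at (φ, λ) is (−sin λ, cos λ, 0), so ΔE = −sin(48.206°)·354 + cos(48.206°)·619 = 148.61 m.

ΔE = 149 m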